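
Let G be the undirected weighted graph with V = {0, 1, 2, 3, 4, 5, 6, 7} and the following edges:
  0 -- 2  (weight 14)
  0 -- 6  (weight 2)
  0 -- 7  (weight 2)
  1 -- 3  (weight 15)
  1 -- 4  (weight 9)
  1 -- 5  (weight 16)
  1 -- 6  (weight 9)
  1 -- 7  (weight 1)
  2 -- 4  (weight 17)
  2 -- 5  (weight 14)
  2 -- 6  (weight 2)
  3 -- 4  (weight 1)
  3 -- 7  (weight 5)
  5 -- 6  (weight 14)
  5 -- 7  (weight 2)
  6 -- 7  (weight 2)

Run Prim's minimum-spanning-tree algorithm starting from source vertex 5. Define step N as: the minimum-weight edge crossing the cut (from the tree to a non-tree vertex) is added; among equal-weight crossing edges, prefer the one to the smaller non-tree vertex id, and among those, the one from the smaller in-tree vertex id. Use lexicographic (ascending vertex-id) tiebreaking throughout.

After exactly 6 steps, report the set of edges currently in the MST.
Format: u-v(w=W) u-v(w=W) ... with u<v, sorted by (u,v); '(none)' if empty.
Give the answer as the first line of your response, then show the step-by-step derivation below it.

0-6(w=2) 0-7(w=2) 1-7(w=1) 2-6(w=2) 3-7(w=5) 5-7(w=2)

step 1: add edge 5-7 (w=2); MST = {5-7(w=2)}
step 2: add edge 1-7 (w=1); MST = {1-7(w=1) 5-7(w=2)}
step 3: add edge 0-7 (w=2); MST = {0-7(w=2) 1-7(w=1) 5-7(w=2)}
step 4: add edge 0-6 (w=2); MST = {0-6(w=2) 0-7(w=2) 1-7(w=1) 5-7(w=2)}
step 5: add edge 2-6 (w=2); MST = {0-6(w=2) 0-7(w=2) 1-7(w=1) 2-6(w=2) 5-7(w=2)}
step 6: add edge 3-7 (w=5); MST = {0-6(w=2) 0-7(w=2) 1-7(w=1) 2-6(w=2) 3-7(w=5) 5-7(w=2)}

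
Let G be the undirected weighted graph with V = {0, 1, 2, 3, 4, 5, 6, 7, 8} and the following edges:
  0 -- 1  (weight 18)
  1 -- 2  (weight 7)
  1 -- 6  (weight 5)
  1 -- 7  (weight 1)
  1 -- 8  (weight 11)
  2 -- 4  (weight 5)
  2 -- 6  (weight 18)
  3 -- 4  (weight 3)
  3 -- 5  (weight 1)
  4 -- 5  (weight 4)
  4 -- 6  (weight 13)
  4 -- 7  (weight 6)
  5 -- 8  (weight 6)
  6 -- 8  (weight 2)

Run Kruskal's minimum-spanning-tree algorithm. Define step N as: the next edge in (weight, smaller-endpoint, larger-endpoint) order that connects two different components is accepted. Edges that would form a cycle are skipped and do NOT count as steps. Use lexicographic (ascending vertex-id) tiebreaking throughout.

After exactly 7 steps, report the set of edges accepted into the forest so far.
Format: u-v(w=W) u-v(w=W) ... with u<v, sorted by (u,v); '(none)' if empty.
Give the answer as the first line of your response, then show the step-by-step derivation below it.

1-6(w=5) 1-7(w=1) 2-4(w=5) 3-4(w=3) 3-5(w=1) 4-7(w=6) 6-8(w=2)

step 1: add edge 1-7 (w=1); MST = {1-7(w=1)}
step 2: add edge 3-5 (w=1); MST = {1-7(w=1) 3-5(w=1)}
step 3: add edge 6-8 (w=2); MST = {1-7(w=1) 3-5(w=1) 6-8(w=2)}
step 4: add edge 3-4 (w=3); MST = {1-7(w=1) 3-4(w=3) 3-5(w=1) 6-8(w=2)}
step 5: add edge 1-6 (w=5); MST = {1-6(w=5) 1-7(w=1) 3-4(w=3) 3-5(w=1) 6-8(w=2)}
step 6: add edge 2-4 (w=5); MST = {1-6(w=5) 1-7(w=1) 2-4(w=5) 3-4(w=3) 3-5(w=1) 6-8(w=2)}
step 7: add edge 4-7 (w=6); MST = {1-6(w=5) 1-7(w=1) 2-4(w=5) 3-4(w=3) 3-5(w=1) 4-7(w=6) 6-8(w=2)}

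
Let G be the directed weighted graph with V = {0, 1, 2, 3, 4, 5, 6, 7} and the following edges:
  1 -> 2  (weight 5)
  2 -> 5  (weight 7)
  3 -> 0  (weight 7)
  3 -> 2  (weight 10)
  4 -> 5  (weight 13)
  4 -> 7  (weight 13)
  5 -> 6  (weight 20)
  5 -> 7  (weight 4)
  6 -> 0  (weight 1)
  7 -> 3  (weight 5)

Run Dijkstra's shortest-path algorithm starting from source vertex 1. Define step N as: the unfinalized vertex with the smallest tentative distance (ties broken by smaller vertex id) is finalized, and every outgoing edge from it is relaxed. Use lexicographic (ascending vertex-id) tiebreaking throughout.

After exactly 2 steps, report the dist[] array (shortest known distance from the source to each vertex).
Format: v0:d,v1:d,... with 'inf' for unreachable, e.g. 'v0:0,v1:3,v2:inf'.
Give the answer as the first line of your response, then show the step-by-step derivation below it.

v0:inf,v1:0,v2:5,v3:inf,v4:inf,v5:12,v6:inf,v7:inf

step 1: dist = v0:inf,v1:0,v2:5,v3:inf,v4:inf,v5:inf,v6:inf,v7:inf
step 2: dist = v0:inf,v1:0,v2:5,v3:inf,v4:inf,v5:12,v6:inf,v7:inf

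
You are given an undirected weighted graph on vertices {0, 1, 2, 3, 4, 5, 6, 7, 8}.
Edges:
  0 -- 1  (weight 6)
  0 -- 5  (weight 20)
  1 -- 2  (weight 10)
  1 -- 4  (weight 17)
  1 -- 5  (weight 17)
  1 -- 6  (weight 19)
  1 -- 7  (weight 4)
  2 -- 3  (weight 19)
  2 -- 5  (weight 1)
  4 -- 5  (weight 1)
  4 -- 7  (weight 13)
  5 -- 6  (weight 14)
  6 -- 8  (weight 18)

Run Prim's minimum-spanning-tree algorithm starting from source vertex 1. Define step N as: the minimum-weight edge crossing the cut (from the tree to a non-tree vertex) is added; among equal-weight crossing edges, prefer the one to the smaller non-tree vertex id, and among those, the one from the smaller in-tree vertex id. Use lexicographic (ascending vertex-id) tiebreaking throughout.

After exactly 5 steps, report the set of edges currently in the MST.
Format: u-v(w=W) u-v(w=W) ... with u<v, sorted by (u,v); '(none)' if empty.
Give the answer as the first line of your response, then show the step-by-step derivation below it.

0-1(w=6) 1-2(w=10) 1-7(w=4) 2-5(w=1) 4-5(w=1)

step 1: add edge 1-7 (w=4); MST = {1-7(w=4)}
step 2: add edge 0-1 (w=6); MST = {0-1(w=6) 1-7(w=4)}
step 3: add edge 1-2 (w=10); MST = {0-1(w=6) 1-2(w=10) 1-7(w=4)}
step 4: add edge 2-5 (w=1); MST = {0-1(w=6) 1-2(w=10) 1-7(w=4) 2-5(w=1)}
step 5: add edge 4-5 (w=1); MST = {0-1(w=6) 1-2(w=10) 1-7(w=4) 2-5(w=1) 4-5(w=1)}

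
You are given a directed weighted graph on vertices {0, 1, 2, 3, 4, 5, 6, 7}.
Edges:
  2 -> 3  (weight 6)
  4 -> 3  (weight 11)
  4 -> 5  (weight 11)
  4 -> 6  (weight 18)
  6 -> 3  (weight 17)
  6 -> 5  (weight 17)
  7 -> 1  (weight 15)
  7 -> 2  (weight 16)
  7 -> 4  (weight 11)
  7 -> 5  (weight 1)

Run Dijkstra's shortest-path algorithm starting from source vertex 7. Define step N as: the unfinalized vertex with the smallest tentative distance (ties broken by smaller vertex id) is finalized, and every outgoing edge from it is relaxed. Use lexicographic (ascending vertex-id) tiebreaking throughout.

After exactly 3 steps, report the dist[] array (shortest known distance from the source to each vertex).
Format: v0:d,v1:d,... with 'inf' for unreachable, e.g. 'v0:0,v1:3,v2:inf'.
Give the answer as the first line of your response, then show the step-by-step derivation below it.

v0:inf,v1:15,v2:16,v3:22,v4:11,v5:1,v6:29,v7:0

step 1: dist = v0:inf,v1:15,v2:16,v3:inf,v4:11,v5:1,v6:inf,v7:0
step 2: dist = v0:inf,v1:15,v2:16,v3:inf,v4:11,v5:1,v6:inf,v7:0
step 3: dist = v0:inf,v1:15,v2:16,v3:22,v4:11,v5:1,v6:29,v7:0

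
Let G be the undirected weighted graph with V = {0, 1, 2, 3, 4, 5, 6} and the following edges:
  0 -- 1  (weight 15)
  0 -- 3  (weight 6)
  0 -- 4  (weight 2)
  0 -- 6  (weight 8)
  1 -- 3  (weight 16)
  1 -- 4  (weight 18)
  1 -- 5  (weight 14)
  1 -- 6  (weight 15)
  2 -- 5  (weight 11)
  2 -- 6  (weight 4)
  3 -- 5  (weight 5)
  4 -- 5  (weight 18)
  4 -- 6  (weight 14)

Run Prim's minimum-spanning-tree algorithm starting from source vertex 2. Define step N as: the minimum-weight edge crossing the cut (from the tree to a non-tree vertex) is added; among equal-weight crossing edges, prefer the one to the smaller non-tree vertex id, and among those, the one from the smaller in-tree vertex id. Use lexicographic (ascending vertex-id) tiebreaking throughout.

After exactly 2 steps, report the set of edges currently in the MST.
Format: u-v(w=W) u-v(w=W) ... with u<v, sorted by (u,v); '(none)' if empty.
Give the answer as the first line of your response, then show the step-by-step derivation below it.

0-6(w=8) 2-6(w=4)

step 1: add edge 2-6 (w=4); MST = {2-6(w=4)}
step 2: add edge 0-6 (w=8); MST = {0-6(w=8) 2-6(w=4)}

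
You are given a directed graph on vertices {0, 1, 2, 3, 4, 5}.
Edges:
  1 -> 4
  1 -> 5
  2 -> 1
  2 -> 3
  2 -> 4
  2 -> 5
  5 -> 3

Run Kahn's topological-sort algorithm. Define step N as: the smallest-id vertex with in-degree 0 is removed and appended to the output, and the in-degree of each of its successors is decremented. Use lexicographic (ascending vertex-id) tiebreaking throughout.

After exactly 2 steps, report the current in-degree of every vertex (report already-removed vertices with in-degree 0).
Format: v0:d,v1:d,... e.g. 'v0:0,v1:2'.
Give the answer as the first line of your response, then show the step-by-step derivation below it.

v0:0,v1:0,v2:0,v3:1,v4:1,v5:1

step 1: output 0; order=[0]; indeg=(0,1,0,2,2,2)
step 2: output 2; order=[0,2]; indeg=(0,0,0,1,1,1)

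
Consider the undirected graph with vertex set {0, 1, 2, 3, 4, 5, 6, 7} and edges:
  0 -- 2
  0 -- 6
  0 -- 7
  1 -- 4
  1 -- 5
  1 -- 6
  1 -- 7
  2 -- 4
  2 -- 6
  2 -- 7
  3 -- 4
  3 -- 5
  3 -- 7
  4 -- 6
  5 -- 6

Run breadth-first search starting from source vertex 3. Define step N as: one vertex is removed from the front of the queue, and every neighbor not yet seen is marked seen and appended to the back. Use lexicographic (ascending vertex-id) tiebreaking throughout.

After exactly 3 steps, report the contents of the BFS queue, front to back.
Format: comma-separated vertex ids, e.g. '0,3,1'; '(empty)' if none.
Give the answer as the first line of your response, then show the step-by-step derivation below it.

7,1,2,6

step 1: dequeue 3; queue=[4,5,7]; order=3
step 2: dequeue 4; queue=[5,7,1,2,6]; order=3,4
step 3: dequeue 5; queue=[7,1,2,6]; order=3,4,5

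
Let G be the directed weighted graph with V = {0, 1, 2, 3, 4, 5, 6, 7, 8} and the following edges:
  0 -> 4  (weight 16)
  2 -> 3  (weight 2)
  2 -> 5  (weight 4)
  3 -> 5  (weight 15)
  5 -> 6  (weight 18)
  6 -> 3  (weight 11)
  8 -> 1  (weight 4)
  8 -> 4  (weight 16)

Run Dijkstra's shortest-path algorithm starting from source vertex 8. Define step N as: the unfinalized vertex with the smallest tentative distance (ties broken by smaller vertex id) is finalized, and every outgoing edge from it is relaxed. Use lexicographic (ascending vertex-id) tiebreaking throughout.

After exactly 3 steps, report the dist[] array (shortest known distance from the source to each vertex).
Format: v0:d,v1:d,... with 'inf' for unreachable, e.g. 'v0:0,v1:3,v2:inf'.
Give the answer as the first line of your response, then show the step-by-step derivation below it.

v0:inf,v1:4,v2:inf,v3:inf,v4:16,v5:inf,v6:inf,v7:inf,v8:0

step 1: dist = v0:inf,v1:4,v2:inf,v3:inf,v4:16,v5:inf,v6:inf,v7:inf,v8:0
step 2: dist = v0:inf,v1:4,v2:inf,v3:inf,v4:16,v5:inf,v6:inf,v7:inf,v8:0
step 3: dist = v0:inf,v1:4,v2:inf,v3:inf,v4:16,v5:inf,v6:inf,v7:inf,v8:0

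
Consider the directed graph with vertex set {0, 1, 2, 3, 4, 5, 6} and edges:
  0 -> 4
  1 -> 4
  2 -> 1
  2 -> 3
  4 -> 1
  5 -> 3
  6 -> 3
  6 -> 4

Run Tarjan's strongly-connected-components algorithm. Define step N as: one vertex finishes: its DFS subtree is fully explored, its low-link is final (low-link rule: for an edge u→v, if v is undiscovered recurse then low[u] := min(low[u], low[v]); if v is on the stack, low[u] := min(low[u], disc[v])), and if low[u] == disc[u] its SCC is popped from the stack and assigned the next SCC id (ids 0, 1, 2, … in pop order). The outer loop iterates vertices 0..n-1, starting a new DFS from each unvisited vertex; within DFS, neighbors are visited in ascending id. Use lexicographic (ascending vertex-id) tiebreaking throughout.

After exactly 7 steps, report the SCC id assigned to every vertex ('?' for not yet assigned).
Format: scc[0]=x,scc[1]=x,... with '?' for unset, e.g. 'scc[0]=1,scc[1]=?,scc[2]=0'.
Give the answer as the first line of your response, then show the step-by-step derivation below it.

scc[0]=1,scc[1]=0,scc[2]=3,scc[3]=2,scc[4]=0,scc[5]=4,scc[6]=5

step 1: low=(low[0]=0,low[1]=1,low[2]=?,low[3]=?,low[4]=1,low[5]=?,low[6]=?); scc=(scc[0]=?,scc[1]=?,scc[2]=?,scc[3]=?,scc[4]=?,scc[5]=?,scc[6]=?)
step 2: low=(low[0]=0,low[1]=1,low[2]=?,low[3]=?,low[4]=1,low[5]=?,low[6]=?); scc=(scc[0]=?,scc[1]=0,scc[2]=?,scc[3]=?,scc[4]=0,scc[5]=?,scc[6]=?)
step 3: low=(low[0]=0,low[1]=1,low[2]=?,low[3]=?,low[4]=1,low[5]=?,low[6]=?); scc=(scc[0]=1,scc[1]=0,scc[2]=?,scc[3]=?,scc[4]=0,scc[5]=?,scc[6]=?)
step 4: low=(low[0]=0,low[1]=1,low[2]=3,low[3]=4,low[4]=1,low[5]=?,low[6]=?); scc=(scc[0]=1,scc[1]=0,scc[2]=?,scc[3]=2,scc[4]=0,scc[5]=?,scc[6]=?)
step 5: low=(low[0]=0,low[1]=1,low[2]=3,low[3]=4,low[4]=1,low[5]=?,low[6]=?); scc=(scc[0]=1,scc[1]=0,scc[2]=3,scc[3]=2,scc[4]=0,scc[5]=?,scc[6]=?)
step 6: low=(low[0]=0,low[1]=1,low[2]=3,low[3]=4,low[4]=1,low[5]=5,low[6]=?); scc=(scc[0]=1,scc[1]=0,scc[2]=3,scc[3]=2,scc[4]=0,scc[5]=4,scc[6]=?)
step 7: low=(low[0]=0,low[1]=1,low[2]=3,low[3]=4,low[4]=1,low[5]=5,low[6]=6); scc=(scc[0]=1,scc[1]=0,scc[2]=3,scc[3]=2,scc[4]=0,scc[5]=4,scc[6]=5)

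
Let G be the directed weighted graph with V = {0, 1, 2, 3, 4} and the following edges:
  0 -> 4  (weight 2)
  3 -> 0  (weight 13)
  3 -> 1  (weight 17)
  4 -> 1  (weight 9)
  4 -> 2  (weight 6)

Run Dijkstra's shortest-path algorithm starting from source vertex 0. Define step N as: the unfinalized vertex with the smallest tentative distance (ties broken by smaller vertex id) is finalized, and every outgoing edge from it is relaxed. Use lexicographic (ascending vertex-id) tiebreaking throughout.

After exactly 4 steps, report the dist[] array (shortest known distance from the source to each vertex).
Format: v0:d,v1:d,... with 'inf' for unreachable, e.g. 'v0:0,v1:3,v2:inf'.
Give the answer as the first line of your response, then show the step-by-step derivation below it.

v0:0,v1:11,v2:8,v3:inf,v4:2

step 1: dist = v0:0,v1:inf,v2:inf,v3:inf,v4:2
step 2: dist = v0:0,v1:11,v2:8,v3:inf,v4:2
step 3: dist = v0:0,v1:11,v2:8,v3:inf,v4:2
step 4: dist = v0:0,v1:11,v2:8,v3:inf,v4:2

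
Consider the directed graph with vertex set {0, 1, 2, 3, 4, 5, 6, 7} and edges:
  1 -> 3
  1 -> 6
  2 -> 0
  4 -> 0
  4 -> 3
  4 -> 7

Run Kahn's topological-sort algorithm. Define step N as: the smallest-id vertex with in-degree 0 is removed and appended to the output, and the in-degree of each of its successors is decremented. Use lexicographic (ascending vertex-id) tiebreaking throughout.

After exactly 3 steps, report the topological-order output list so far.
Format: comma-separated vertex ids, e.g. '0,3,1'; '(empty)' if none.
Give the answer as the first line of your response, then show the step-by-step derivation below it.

1,2,4

step 1: output 1; order=[1]; indeg=(2,0,0,1,0,0,0,1)
step 2: output 2; order=[1,2]; indeg=(1,0,0,1,0,0,0,1)
step 3: output 4; order=[1,2,4]; indeg=(0,0,0,0,0,0,0,0)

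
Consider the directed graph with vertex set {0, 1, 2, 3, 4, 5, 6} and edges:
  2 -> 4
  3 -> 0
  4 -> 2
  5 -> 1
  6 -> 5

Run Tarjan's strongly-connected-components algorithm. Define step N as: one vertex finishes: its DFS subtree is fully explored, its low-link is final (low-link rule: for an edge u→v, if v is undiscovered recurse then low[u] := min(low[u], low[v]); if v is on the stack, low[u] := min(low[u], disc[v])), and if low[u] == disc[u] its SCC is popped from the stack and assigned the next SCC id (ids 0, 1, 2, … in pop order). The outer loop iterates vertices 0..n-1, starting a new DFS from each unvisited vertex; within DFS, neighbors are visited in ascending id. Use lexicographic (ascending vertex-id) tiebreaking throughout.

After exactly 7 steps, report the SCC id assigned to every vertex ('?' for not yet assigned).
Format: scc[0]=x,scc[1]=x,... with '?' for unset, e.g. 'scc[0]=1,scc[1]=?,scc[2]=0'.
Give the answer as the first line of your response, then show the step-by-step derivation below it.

scc[0]=0,scc[1]=1,scc[2]=2,scc[3]=3,scc[4]=2,scc[5]=4,scc[6]=5

step 1: low=(low[0]=0,low[1]=?,low[2]=?,low[3]=?,low[4]=?,low[5]=?,low[6]=?); scc=(scc[0]=0,scc[1]=?,scc[2]=?,scc[3]=?,scc[4]=?,scc[5]=?,scc[6]=?)
step 2: low=(low[0]=0,low[1]=1,low[2]=?,low[3]=?,low[4]=?,low[5]=?,low[6]=?); scc=(scc[0]=0,scc[1]=1,scc[2]=?,scc[3]=?,scc[4]=?,scc[5]=?,scc[6]=?)
step 3: low=(low[0]=0,low[1]=1,low[2]=2,low[3]=?,low[4]=2,low[5]=?,low[6]=?); scc=(scc[0]=0,scc[1]=1,scc[2]=?,scc[3]=?,scc[4]=?,scc[5]=?,scc[6]=?)
step 4: low=(low[0]=0,low[1]=1,low[2]=2,low[3]=?,low[4]=2,low[5]=?,low[6]=?); scc=(scc[0]=0,scc[1]=1,scc[2]=2,scc[3]=?,scc[4]=2,scc[5]=?,scc[6]=?)
step 5: low=(low[0]=0,low[1]=1,low[2]=2,low[3]=4,low[4]=2,low[5]=?,low[6]=?); scc=(scc[0]=0,scc[1]=1,scc[2]=2,scc[3]=3,scc[4]=2,scc[5]=?,scc[6]=?)
step 6: low=(low[0]=0,low[1]=1,low[2]=2,low[3]=4,low[4]=2,low[5]=5,low[6]=?); scc=(scc[0]=0,scc[1]=1,scc[2]=2,scc[3]=3,scc[4]=2,scc[5]=4,scc[6]=?)
step 7: low=(low[0]=0,low[1]=1,low[2]=2,low[3]=4,low[4]=2,low[5]=5,low[6]=6); scc=(scc[0]=0,scc[1]=1,scc[2]=2,scc[3]=3,scc[4]=2,scc[5]=4,scc[6]=5)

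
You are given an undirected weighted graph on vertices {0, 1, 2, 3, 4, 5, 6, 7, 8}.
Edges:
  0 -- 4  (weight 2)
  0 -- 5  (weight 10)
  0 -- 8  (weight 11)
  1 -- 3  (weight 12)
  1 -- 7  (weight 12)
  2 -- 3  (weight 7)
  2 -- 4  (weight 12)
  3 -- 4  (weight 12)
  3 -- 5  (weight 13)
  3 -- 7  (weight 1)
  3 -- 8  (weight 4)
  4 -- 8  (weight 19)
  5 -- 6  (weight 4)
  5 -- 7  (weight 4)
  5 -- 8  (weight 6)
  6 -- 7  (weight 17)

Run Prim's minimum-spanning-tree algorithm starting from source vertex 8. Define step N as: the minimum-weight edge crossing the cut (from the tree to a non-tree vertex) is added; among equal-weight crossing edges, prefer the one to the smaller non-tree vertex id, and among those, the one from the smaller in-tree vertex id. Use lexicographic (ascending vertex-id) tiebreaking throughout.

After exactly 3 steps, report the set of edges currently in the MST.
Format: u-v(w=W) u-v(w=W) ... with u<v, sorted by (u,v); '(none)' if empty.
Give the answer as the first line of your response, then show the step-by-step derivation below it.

3-7(w=1) 3-8(w=4) 5-7(w=4)

step 1: add edge 3-8 (w=4); MST = {3-8(w=4)}
step 2: add edge 3-7 (w=1); MST = {3-7(w=1) 3-8(w=4)}
step 3: add edge 5-7 (w=4); MST = {3-7(w=1) 3-8(w=4) 5-7(w=4)}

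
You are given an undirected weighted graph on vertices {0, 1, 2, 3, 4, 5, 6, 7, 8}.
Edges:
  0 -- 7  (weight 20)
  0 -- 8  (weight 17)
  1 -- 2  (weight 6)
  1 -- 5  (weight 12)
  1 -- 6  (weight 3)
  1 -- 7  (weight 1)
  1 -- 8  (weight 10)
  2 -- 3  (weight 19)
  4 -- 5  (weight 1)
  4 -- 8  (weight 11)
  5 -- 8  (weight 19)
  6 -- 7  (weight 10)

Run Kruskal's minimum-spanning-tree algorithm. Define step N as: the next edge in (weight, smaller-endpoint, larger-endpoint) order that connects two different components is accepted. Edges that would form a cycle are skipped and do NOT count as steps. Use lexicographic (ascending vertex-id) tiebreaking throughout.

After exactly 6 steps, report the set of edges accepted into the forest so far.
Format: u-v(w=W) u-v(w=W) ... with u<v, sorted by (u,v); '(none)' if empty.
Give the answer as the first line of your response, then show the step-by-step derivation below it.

1-2(w=6) 1-6(w=3) 1-7(w=1) 1-8(w=10) 4-5(w=1) 4-8(w=11)

step 1: add edge 1-7 (w=1); MST = {1-7(w=1)}
step 2: add edge 4-5 (w=1); MST = {1-7(w=1) 4-5(w=1)}
step 3: add edge 1-6 (w=3); MST = {1-6(w=3) 1-7(w=1) 4-5(w=1)}
step 4: add edge 1-2 (w=6); MST = {1-2(w=6) 1-6(w=3) 1-7(w=1) 4-5(w=1)}
step 5: add edge 1-8 (w=10); MST = {1-2(w=6) 1-6(w=3) 1-7(w=1) 1-8(w=10) 4-5(w=1)}
step 6: add edge 4-8 (w=11); MST = {1-2(w=6) 1-6(w=3) 1-7(w=1) 1-8(w=10) 4-5(w=1) 4-8(w=11)}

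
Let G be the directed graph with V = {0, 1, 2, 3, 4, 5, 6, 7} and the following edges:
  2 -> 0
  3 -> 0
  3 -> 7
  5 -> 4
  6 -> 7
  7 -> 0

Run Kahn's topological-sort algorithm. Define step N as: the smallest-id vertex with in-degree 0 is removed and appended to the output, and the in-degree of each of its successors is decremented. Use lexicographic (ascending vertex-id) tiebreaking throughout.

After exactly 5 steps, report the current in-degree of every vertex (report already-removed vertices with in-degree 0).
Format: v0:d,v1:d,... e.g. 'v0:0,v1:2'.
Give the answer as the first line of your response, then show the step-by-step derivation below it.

v0:1,v1:0,v2:0,v3:0,v4:0,v5:0,v6:0,v7:1

step 1: output 1; order=[1]; indeg=(3,0,0,0,1,0,0,2)
step 2: output 2; order=[1,2]; indeg=(2,0,0,0,1,0,0,2)
step 3: output 3; order=[1,2,3]; indeg=(1,0,0,0,1,0,0,1)
step 4: output 5; order=[1,2,3,5]; indeg=(1,0,0,0,0,0,0,1)
step 5: output 4; order=[1,2,3,5,4]; indeg=(1,0,0,0,0,0,0,1)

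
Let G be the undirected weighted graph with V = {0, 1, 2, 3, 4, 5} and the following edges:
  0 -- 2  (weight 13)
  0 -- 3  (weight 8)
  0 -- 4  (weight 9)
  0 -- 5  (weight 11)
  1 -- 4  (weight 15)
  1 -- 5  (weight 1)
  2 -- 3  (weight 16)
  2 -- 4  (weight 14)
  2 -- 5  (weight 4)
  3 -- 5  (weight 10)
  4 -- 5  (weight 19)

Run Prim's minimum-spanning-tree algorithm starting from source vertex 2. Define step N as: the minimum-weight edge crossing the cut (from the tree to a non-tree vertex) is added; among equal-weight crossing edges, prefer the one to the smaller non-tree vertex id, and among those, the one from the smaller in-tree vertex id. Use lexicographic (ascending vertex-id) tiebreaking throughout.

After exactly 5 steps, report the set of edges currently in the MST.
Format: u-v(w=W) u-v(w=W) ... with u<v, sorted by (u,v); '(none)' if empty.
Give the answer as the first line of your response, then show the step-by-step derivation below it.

0-3(w=8) 0-4(w=9) 1-5(w=1) 2-5(w=4) 3-5(w=10)

step 1: add edge 2-5 (w=4); MST = {2-5(w=4)}
step 2: add edge 1-5 (w=1); MST = {1-5(w=1) 2-5(w=4)}
step 3: add edge 3-5 (w=10); MST = {1-5(w=1) 2-5(w=4) 3-5(w=10)}
step 4: add edge 0-3 (w=8); MST = {0-3(w=8) 1-5(w=1) 2-5(w=4) 3-5(w=10)}
step 5: add edge 0-4 (w=9); MST = {0-3(w=8) 0-4(w=9) 1-5(w=1) 2-5(w=4) 3-5(w=10)}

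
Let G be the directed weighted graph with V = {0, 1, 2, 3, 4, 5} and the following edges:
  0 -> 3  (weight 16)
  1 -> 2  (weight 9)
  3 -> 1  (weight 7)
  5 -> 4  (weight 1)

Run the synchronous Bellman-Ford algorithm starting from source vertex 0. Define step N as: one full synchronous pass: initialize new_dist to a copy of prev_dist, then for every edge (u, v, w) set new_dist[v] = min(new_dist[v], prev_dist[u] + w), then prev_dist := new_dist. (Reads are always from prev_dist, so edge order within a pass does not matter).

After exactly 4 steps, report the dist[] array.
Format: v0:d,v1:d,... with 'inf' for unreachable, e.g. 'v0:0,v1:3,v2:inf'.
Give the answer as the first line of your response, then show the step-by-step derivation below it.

v0:0,v1:23,v2:32,v3:16,v4:inf,v5:inf

step 1: dist = v0:0,v1:inf,v2:inf,v3:16,v4:inf,v5:inf
step 2: dist = v0:0,v1:23,v2:inf,v3:16,v4:inf,v5:inf
step 3: dist = v0:0,v1:23,v2:32,v3:16,v4:inf,v5:inf
step 4: dist = v0:0,v1:23,v2:32,v3:16,v4:inf,v5:inf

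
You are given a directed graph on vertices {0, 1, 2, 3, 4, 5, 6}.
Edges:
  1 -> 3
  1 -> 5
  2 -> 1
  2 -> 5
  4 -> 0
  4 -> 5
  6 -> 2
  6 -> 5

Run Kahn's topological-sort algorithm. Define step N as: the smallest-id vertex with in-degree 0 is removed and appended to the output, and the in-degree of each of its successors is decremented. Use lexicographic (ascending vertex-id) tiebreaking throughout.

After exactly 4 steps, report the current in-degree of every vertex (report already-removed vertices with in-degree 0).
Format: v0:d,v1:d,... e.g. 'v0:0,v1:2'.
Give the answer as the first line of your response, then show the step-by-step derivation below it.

v0:0,v1:0,v2:0,v3:1,v4:0,v5:1,v6:0

step 1: output 4; order=[4]; indeg=(0,1,1,1,0,3,0)
step 2: output 0; order=[4,0]; indeg=(0,1,1,1,0,3,0)
step 3: output 6; order=[4,0,6]; indeg=(0,1,0,1,0,2,0)
step 4: output 2; order=[4,0,6,2]; indeg=(0,0,0,1,0,1,0)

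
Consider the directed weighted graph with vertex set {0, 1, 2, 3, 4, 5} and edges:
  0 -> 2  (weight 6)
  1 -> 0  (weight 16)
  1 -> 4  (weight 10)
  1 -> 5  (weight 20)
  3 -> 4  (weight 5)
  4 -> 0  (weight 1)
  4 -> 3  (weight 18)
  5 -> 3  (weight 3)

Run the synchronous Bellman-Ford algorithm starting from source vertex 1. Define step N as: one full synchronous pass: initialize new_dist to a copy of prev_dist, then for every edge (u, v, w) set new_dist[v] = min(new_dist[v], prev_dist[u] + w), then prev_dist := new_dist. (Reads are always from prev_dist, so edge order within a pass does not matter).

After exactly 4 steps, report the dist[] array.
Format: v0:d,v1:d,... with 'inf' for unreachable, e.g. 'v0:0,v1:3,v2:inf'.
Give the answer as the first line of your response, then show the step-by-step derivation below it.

v0:11,v1:0,v2:17,v3:23,v4:10,v5:20

step 1: dist = v0:16,v1:0,v2:inf,v3:inf,v4:10,v5:20
step 2: dist = v0:11,v1:0,v2:22,v3:23,v4:10,v5:20
step 3: dist = v0:11,v1:0,v2:17,v3:23,v4:10,v5:20
step 4: dist = v0:11,v1:0,v2:17,v3:23,v4:10,v5:20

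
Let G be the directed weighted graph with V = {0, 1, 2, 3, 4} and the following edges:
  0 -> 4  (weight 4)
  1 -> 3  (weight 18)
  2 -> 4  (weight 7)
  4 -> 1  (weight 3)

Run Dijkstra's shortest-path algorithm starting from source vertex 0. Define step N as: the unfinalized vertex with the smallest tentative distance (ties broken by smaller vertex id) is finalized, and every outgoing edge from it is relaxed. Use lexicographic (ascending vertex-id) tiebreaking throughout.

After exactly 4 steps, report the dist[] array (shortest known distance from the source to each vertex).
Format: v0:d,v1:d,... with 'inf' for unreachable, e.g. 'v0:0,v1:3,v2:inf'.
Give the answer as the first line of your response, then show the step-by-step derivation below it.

v0:0,v1:7,v2:inf,v3:25,v4:4

step 1: dist = v0:0,v1:inf,v2:inf,v3:inf,v4:4
step 2: dist = v0:0,v1:7,v2:inf,v3:inf,v4:4
step 3: dist = v0:0,v1:7,v2:inf,v3:25,v4:4
step 4: dist = v0:0,v1:7,v2:inf,v3:25,v4:4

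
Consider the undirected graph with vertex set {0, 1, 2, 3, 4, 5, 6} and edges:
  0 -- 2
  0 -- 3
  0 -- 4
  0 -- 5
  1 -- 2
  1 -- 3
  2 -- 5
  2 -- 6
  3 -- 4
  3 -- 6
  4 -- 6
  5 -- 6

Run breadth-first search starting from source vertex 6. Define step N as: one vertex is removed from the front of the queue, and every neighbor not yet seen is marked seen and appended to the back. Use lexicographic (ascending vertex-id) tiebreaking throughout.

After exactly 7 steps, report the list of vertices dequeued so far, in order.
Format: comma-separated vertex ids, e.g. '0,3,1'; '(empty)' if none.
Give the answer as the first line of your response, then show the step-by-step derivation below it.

6,2,3,4,5,0,1

step 1: dequeue 6; queue=[2,3,4,5]; order=6
step 2: dequeue 2; queue=[3,4,5,0,1]; order=6,2
step 3: dequeue 3; queue=[4,5,0,1]; order=6,2,3
step 4: dequeue 4; queue=[5,0,1]; order=6,2,3,4
step 5: dequeue 5; queue=[0,1]; order=6,2,3,4,5
step 6: dequeue 0; queue=[1]; order=6,2,3,4,5,0
step 7: dequeue 1; queue=[(empty)]; order=6,2,3,4,5,0,1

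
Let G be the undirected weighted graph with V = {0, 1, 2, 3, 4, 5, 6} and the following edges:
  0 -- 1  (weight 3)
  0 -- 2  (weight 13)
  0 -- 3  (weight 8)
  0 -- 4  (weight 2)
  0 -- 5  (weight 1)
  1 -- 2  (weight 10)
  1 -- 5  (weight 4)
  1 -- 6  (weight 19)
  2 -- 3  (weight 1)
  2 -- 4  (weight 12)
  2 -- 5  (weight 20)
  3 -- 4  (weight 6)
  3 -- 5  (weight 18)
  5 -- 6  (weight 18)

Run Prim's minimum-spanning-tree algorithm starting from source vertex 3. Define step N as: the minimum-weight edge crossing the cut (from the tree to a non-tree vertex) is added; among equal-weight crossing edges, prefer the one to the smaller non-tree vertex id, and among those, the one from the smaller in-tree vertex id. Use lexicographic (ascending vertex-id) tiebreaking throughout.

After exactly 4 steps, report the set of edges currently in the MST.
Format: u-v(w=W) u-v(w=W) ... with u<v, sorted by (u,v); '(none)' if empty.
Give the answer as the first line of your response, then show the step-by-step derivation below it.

0-4(w=2) 0-5(w=1) 2-3(w=1) 3-4(w=6)

step 1: add edge 2-3 (w=1); MST = {2-3(w=1)}
step 2: add edge 3-4 (w=6); MST = {2-3(w=1) 3-4(w=6)}
step 3: add edge 0-4 (w=2); MST = {0-4(w=2) 2-3(w=1) 3-4(w=6)}
step 4: add edge 0-5 (w=1); MST = {0-4(w=2) 0-5(w=1) 2-3(w=1) 3-4(w=6)}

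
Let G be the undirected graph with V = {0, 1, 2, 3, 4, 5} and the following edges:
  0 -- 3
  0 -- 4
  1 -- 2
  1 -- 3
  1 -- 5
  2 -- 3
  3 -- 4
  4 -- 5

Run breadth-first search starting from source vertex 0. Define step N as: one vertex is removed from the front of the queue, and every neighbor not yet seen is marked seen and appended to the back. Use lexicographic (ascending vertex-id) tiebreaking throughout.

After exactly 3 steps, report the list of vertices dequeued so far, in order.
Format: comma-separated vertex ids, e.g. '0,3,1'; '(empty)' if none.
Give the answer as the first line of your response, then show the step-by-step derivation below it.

0,3,4

step 1: dequeue 0; queue=[3,4]; order=0
step 2: dequeue 3; queue=[4,1,2]; order=0,3
step 3: dequeue 4; queue=[1,2,5]; order=0,3,4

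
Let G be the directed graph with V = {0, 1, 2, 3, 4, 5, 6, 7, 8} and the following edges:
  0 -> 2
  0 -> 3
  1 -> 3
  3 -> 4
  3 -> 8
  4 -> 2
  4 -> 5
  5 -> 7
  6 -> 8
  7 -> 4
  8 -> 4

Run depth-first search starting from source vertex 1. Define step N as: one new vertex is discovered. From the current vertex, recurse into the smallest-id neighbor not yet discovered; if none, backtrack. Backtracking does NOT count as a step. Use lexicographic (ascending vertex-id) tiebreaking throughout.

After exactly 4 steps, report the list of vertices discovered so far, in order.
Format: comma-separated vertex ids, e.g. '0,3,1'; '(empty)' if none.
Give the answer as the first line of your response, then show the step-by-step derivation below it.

1,3,4,2

step 1: discover 1; path=1; order=1
step 2: discover 3; path=1>3; order=1,3
step 3: discover 4; path=1>3>4; order=1,3,4
step 4: discover 2; path=1>3>4>2; order=1,3,4,2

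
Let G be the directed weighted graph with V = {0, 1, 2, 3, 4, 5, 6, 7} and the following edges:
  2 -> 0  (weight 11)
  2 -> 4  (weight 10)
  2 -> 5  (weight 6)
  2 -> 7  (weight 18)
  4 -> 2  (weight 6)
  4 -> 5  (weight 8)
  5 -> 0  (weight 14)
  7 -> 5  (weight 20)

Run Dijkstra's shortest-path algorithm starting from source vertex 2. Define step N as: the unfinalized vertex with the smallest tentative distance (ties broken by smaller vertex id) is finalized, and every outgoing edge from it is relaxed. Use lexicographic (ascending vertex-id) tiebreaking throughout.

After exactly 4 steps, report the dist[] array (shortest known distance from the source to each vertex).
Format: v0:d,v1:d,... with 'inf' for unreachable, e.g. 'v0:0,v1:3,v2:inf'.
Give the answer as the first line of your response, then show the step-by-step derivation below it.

v0:11,v1:inf,v2:0,v3:inf,v4:10,v5:6,v6:inf,v7:18

step 1: dist = v0:11,v1:inf,v2:0,v3:inf,v4:10,v5:6,v6:inf,v7:18
step 2: dist = v0:11,v1:inf,v2:0,v3:inf,v4:10,v5:6,v6:inf,v7:18
step 3: dist = v0:11,v1:inf,v2:0,v3:inf,v4:10,v5:6,v6:inf,v7:18
step 4: dist = v0:11,v1:inf,v2:0,v3:inf,v4:10,v5:6,v6:inf,v7:18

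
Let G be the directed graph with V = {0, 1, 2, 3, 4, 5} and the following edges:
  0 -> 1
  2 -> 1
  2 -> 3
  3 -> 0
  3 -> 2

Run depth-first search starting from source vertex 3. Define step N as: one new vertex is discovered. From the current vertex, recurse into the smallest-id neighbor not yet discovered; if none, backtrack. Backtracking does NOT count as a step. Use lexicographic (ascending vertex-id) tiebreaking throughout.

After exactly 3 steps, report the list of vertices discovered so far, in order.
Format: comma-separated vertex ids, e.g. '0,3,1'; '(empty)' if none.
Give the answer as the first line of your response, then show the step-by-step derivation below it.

3,0,1

step 1: discover 3; path=3; order=3
step 2: discover 0; path=3>0; order=3,0
step 3: discover 1; path=3>0>1; order=3,0,1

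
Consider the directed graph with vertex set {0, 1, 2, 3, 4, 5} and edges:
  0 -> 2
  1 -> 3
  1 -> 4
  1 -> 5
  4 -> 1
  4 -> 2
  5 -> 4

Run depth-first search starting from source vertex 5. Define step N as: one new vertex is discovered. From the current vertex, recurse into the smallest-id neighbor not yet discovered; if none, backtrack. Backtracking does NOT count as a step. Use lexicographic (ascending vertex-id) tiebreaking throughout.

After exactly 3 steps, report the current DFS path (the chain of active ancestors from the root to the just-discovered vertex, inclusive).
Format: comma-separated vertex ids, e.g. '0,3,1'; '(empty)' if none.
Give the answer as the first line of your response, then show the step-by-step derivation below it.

5,4,1

step 1: discover 5; path=5; order=5
step 2: discover 4; path=5>4; order=5,4
step 3: discover 1; path=5>4>1; order=5,4,1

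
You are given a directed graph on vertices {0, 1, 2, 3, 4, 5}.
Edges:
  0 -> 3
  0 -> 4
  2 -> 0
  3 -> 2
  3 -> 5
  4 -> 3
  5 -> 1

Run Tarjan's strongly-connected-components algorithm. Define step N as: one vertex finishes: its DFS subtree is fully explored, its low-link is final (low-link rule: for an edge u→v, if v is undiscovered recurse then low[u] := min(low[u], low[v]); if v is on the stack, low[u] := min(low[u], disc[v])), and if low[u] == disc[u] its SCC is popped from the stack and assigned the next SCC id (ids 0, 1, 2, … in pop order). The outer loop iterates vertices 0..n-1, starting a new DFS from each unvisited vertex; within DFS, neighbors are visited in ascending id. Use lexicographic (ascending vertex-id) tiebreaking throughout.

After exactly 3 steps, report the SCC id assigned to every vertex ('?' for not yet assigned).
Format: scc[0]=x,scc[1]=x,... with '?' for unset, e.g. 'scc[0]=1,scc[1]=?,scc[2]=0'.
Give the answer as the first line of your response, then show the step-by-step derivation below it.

scc[0]=?,scc[1]=0,scc[2]=?,scc[3]=?,scc[4]=?,scc[5]=1

step 1: low=(low[0]=0,low[1]=?,low[2]=0,low[3]=1,low[4]=?,low[5]=?); scc=(scc[0]=?,scc[1]=?,scc[2]=?,scc[3]=?,scc[4]=?,scc[5]=?)
step 2: low=(low[0]=0,low[1]=4,low[2]=0,low[3]=0,low[4]=?,low[5]=3); scc=(scc[0]=?,scc[1]=0,scc[2]=?,scc[3]=?,scc[4]=?,scc[5]=?)
step 3: low=(low[0]=0,low[1]=4,low[2]=0,low[3]=0,low[4]=?,low[5]=3); scc=(scc[0]=?,scc[1]=0,scc[2]=?,scc[3]=?,scc[4]=?,scc[5]=1)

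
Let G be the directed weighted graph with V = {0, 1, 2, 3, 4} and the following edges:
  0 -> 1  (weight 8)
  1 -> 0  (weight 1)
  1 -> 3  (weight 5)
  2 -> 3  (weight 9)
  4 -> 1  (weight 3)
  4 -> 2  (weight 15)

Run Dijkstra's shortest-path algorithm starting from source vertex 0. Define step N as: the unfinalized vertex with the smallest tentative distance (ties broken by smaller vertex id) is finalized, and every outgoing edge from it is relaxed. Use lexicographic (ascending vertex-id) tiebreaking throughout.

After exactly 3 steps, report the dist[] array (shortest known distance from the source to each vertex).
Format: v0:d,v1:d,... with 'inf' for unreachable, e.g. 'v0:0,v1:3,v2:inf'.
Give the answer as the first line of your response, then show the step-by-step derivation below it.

v0:0,v1:8,v2:inf,v3:13,v4:inf

step 1: dist = v0:0,v1:8,v2:inf,v3:inf,v4:inf
step 2: dist = v0:0,v1:8,v2:inf,v3:13,v4:inf
step 3: dist = v0:0,v1:8,v2:inf,v3:13,v4:inf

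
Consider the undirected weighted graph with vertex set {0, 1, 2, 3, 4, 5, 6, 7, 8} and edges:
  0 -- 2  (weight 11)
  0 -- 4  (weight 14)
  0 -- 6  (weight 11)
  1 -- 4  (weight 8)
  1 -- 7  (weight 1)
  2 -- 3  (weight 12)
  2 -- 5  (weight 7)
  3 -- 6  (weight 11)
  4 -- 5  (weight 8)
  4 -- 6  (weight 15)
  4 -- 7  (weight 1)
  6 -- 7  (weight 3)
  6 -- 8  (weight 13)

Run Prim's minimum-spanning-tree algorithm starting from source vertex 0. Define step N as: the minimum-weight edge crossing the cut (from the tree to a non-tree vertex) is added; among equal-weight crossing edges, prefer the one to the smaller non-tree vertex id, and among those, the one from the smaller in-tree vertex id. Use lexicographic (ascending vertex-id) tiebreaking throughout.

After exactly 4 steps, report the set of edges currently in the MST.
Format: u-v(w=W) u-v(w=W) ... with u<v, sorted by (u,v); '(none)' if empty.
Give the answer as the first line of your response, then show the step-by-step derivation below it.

0-2(w=11) 2-5(w=7) 4-5(w=8) 4-7(w=1)

step 1: add edge 0-2 (w=11); MST = {0-2(w=11)}
step 2: add edge 2-5 (w=7); MST = {0-2(w=11) 2-5(w=7)}
step 3: add edge 4-5 (w=8); MST = {0-2(w=11) 2-5(w=7) 4-5(w=8)}
step 4: add edge 4-7 (w=1); MST = {0-2(w=11) 2-5(w=7) 4-5(w=8) 4-7(w=1)}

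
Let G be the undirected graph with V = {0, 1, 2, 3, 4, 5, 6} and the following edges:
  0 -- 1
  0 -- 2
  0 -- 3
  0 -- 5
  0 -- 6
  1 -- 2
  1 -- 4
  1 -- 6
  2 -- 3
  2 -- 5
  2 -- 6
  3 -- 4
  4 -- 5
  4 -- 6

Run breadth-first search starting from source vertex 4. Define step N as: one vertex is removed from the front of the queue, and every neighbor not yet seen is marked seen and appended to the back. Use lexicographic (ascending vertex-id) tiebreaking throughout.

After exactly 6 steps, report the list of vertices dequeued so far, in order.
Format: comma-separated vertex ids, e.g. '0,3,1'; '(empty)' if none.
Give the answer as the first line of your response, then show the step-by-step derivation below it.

4,1,3,5,6,0

step 1: dequeue 4; queue=[1,3,5,6]; order=4
step 2: dequeue 1; queue=[3,5,6,0,2]; order=4,1
step 3: dequeue 3; queue=[5,6,0,2]; order=4,1,3
step 4: dequeue 5; queue=[6,0,2]; order=4,1,3,5
step 5: dequeue 6; queue=[0,2]; order=4,1,3,5,6
step 6: dequeue 0; queue=[2]; order=4,1,3,5,6,0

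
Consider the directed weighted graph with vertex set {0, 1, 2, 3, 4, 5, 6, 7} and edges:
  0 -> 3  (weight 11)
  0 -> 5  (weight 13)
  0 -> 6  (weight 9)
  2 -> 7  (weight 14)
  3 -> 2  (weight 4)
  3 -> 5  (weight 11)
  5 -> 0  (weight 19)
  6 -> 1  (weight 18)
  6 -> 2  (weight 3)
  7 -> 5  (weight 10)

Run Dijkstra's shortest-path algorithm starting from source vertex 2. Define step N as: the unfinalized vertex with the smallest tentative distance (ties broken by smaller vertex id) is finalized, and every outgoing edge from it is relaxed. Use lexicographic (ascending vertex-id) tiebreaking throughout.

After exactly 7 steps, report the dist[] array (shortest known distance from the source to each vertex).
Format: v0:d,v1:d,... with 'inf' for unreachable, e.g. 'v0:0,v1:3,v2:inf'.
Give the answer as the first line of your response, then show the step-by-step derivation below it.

v0:43,v1:70,v2:0,v3:54,v4:inf,v5:24,v6:52,v7:14

step 1: dist = v0:inf,v1:inf,v2:0,v3:inf,v4:inf,v5:inf,v6:inf,v7:14
step 2: dist = v0:inf,v1:inf,v2:0,v3:inf,v4:inf,v5:24,v6:inf,v7:14
step 3: dist = v0:43,v1:inf,v2:0,v3:inf,v4:inf,v5:24,v6:inf,v7:14
step 4: dist = v0:43,v1:inf,v2:0,v3:54,v4:inf,v5:24,v6:52,v7:14
step 5: dist = v0:43,v1:70,v2:0,v3:54,v4:inf,v5:24,v6:52,v7:14
step 6: dist = v0:43,v1:70,v2:0,v3:54,v4:inf,v5:24,v6:52,v7:14
step 7: dist = v0:43,v1:70,v2:0,v3:54,v4:inf,v5:24,v6:52,v7:14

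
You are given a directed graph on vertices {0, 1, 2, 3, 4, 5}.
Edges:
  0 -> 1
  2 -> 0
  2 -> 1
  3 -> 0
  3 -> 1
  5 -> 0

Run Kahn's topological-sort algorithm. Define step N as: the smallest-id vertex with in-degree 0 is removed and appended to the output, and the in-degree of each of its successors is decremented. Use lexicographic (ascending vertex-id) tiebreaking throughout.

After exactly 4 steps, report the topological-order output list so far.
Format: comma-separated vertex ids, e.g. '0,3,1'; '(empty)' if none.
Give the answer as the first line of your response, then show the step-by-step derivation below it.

2,3,4,5

step 1: output 2; order=[2]; indeg=(2,2,0,0,0,0)
step 2: output 3; order=[2,3]; indeg=(1,1,0,0,0,0)
step 3: output 4; order=[2,3,4]; indeg=(1,1,0,0,0,0)
step 4: output 5; order=[2,3,4,5]; indeg=(0,1,0,0,0,0)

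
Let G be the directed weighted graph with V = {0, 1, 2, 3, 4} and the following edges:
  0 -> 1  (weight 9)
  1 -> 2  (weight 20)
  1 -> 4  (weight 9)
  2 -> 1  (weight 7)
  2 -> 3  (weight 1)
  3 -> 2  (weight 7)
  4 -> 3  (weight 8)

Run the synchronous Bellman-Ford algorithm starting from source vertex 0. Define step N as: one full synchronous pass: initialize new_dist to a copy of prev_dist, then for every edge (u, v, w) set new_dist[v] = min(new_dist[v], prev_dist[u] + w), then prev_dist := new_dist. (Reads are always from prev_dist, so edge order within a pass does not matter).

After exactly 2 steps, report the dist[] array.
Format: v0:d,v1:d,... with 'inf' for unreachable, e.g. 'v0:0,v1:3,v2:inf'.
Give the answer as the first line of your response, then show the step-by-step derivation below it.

v0:0,v1:9,v2:29,v3:inf,v4:18

step 1: dist = v0:0,v1:9,v2:inf,v3:inf,v4:inf
step 2: dist = v0:0,v1:9,v2:29,v3:inf,v4:18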